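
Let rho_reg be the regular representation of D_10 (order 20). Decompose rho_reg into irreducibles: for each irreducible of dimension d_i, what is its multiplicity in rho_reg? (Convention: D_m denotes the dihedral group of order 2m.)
Each irreducible V_i of dimension d_i appears with multiplicity d_i, i.e. rho_reg = (direct sum over all irreducibles V_i) d_i V_i. The irreducible dimensions for D_10 are 1, 1, 1, 1, 2, 2, 2, 2: 4 irreducibles of dimension 1, each with multiplicity 1; 4 irreducibles of dimension 2, each with multiplicity 2. Total dimension 4*1*1 + 4*2*2 = 20 = |G|.

Justification: General theorem: in the regular representation of a finite group G, each irreducible appears with multiplicity equal to its dimension. Check: dim(rho_reg) = sum d_i^2 = 1 + 1 + 1 + 1 + 4 + 4 + 4 + 4 = 20 = |G|.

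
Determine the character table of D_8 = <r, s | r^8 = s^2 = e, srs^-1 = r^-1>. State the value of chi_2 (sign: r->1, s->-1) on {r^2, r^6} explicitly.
Conjugacy classes: {e} of size 1, {r^4} of size 1, {r^1, r^7} of size 2, {r^2, r^6} of size 2, {r^3, r^5} of size 2, {s, sr^2, ...} of size 4, {sr, sr^3, ...} of size 4.
Character table:
  irrep \ class              {e} (size 1)  {r^4} (size 1)  {r^1, r^7} (size 2)  {r^2, r^6} (size 2)  {r^3, r^5} (size 2)  {s, sr^2, ...} (size 4)  {sr, sr^3, ...} (size 4)
  chi_1 (triv)               1             1               1                    1                    1                    1                        1                       
  chi_2 (sign: r->1, s->-1)  1             1               1                    1                    1                    -1                       -1                      
  chi_3 (r->-1, s->1)        1             1               -1                   1                    -1                   1                        -1                      
  chi_4 (r->-1, s->-1)       1             1               -1                   1                    -1                   -1                       1                       
  chi_5 (2d, j=1)            2             -2              sqrt(2)              0                    -sqrt(2)             0                        0                       
  chi_6 (2d, j=2)            2             2               0                    -2                   0                    0                        0                       
  chi_7 (2d, j=3)            2             -2              -sqrt(2)             0                    sqrt(2)              0                        0                       

Spot check: chi_2 (sign: r->1, s->-1) on {r^2, r^6} = 1.

Why: D_8 has order 2*8 = 16 with 7 conjugacy classes, hence 7 irreducibles. Sum of squared dims 1 + 1 + 1 + 1 + 4 + 4 + 4 = 16 = |G|. Linear characters come from the abelianisation; the 2-dimensional irreps have character r^k -> 2*cos(2*pi*j*k/8), reflections -> 0.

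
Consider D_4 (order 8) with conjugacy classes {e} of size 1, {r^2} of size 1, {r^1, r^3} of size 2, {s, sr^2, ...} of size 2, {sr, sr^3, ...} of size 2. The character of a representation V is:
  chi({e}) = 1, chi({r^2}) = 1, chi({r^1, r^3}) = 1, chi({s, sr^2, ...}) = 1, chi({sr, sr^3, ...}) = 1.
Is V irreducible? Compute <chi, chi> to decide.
Irreducible: <chi, chi> = 1.

Why: <chi, chi> = (1/|G|) sum_C |C| * |chi(C)|^2 = (1/8)[1*|1|^2 + 1*|1|^2 + 2*|1|^2 + 2*|1|^2 + 2*|1|^2]
  = (1/8)[(1) + (1) + (2) + (2) + (2)] = 8/8 = 1.
A character is irreducible iff <chi, chi> = 1, so this representation is irreducible.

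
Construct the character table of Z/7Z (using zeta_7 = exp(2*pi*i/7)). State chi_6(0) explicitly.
Character table of Z/7Z (irreps indexed chi_0,...,chi_6 with chi_k(m) = zeta_7^(k*m), zeta_7 = exp(2*pi*i/7)):
  irrep \ class  {0} (size 1)  {1} (size 1)    {2} (size 1)    {3} (size 1)    {4} (size 1)    {5} (size 1)    {6} (size 1)  
  chi_0          1             1               1               1               1               1               1             
  chi_1          1             exp(2*I*pi/7)   exp(4*I*pi/7)   exp(6*I*pi/7)   exp(-6*I*pi/7)  exp(-4*I*pi/7)  exp(-2*I*pi/7)
  chi_2          1             exp(4*I*pi/7)   exp(-6*I*pi/7)  exp(-2*I*pi/7)  exp(2*I*pi/7)   exp(6*I*pi/7)   exp(-4*I*pi/7)
  chi_3          1             exp(6*I*pi/7)   exp(-2*I*pi/7)  exp(4*I*pi/7)   exp(-4*I*pi/7)  exp(2*I*pi/7)   exp(-6*I*pi/7)
  chi_4          1             exp(-6*I*pi/7)  exp(2*I*pi/7)   exp(-4*I*pi/7)  exp(4*I*pi/7)   exp(-2*I*pi/7)  exp(6*I*pi/7) 
  chi_5          1             exp(-4*I*pi/7)  exp(6*I*pi/7)   exp(2*I*pi/7)   exp(-2*I*pi/7)  exp(-6*I*pi/7)  exp(4*I*pi/7) 
  chi_6          1             exp(-2*I*pi/7)  exp(-4*I*pi/7)  exp(-6*I*pi/7)  exp(6*I*pi/7)   exp(4*I*pi/7)   exp(2*I*pi/7) 

Spot check: chi_6(0) = zeta_7^(6*0) = zeta_7^0 = 1.

Argument: Z/7Z is abelian, so all 7 irreducible complex representations are 1-dimensional. They are given by chi_k(m) = zeta_7^(k*m) for k = 0,...,6. Row orthogonality: sum_m chi_k(m) conj(chi_l(m)) = 7 * [k = l].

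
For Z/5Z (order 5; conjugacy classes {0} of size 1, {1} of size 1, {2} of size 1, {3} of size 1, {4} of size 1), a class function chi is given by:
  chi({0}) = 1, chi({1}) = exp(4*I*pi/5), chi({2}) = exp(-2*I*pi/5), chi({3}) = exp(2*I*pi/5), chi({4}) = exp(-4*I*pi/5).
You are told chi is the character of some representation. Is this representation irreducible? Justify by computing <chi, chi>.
Irreducible: <chi, chi> = 1.

Why: <chi, chi> = (1/|G|) sum_C |C| * |chi(C)|^2 = (1/5)[1*|1|^2 + 1*|exp(4*I*pi/5)|^2 + 1*|exp(-2*I*pi/5)|^2 + 1*|exp(2*I*pi/5)|^2 + 1*|exp(-4*I*pi/5)|^2]
  = (1/5)[(1) + (1) + (1) + (1) + (1)] = 5/5 = 1.
(Exp terms are combined using exp(i*s)*conj(exp(i*t)) = exp(i*(s-t)), and sums of them are collapsed using the identity that for every m > 1 the m distinct m-th roots of unity sum to 0, e.g. 1 + exp(2*I*pi/3) + exp(-2*I*pi/3) = 0.)
A character is irreducible iff <chi, chi> = 1, so this representation is irreducible.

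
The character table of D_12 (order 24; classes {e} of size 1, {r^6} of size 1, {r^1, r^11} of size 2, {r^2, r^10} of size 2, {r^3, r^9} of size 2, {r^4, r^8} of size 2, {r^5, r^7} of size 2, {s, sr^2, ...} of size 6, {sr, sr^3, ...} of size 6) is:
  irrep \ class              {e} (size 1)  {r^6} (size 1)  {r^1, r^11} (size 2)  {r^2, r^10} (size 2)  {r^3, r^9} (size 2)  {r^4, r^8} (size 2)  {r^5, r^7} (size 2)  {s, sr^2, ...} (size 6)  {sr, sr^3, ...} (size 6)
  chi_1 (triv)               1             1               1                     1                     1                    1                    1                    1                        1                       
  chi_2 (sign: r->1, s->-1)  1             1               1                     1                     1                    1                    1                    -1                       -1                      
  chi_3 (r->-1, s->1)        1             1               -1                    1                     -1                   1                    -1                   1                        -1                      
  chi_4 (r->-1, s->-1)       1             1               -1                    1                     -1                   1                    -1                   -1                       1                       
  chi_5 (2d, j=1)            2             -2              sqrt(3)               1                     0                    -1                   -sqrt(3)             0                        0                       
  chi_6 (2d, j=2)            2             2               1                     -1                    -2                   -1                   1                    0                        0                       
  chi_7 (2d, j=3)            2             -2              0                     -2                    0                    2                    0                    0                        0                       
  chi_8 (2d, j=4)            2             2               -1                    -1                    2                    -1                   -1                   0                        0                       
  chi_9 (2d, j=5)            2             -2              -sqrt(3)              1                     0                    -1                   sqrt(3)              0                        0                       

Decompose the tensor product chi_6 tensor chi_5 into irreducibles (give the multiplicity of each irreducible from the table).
chi_6 tensor chi_5 = chi_5 + chi_7 (all other irreducibles have multiplicity 0).

Solution. The character of a tensor product is the pointwise product (chi_6 * chi_5)(C) = chi_6(C) * chi_5(C):
  {e}: (2)*(2), {r^6}: (2)*(-2), {r^1, r^11}: (1)*(sqrt(3)), {r^2, r^10}: (-1)*(1), {r^3, r^9}: (-2)*(0), {r^4, r^8}: (-1)*(-1), {r^5, r^7}: (1)*(-sqrt(3)), {s, sr^2, ...}: (0)*(0), {sr, sr^3, ...}: (0)*(0)
so (chi_6 * chi_5) takes values
  {e} -> 4, {r^6} -> -4, {r^1, r^11} -> sqrt(3), {r^2, r^10} -> -1, {r^3, r^9} -> 0, {r^4, r^8} -> 1, {r^5, r^7} -> -sqrt(3), {s, sr^2, ...} -> 0, {sr, sr^3, ...} -> 0.
Now take the inner product of this character with each irreducible chi from the table, <chi_6*chi_5, chi> = (1/24) sum_C |C| (chi_6*chi_5)(C) conj(chi(C)):
  <chi_6*chi_5, chi_1> = (1/24)[1*(4)*conj(1) + 1*(-4)*conj(1) + 2*(sqrt(3))*conj(1) + 2*(-1)*conj(1) + 2*(0)*conj(1) + 2*(1)*conj(1) + 2*(-sqrt(3))*conj(1) + 6*(0)*conj(1) + 6*(0)*conj(1)]
      = (1/24)[(4) + (-4) + (2*sqrt(3)) + (-2) + (0) + (2) + (-2*sqrt(3)) + (0) + (0)] = 0/24 = 0
  <chi_6*chi_5, chi_2> = (1/24)[1*(4)*conj(1) + 1*(-4)*conj(1) + 2*(sqrt(3))*conj(1) + 2*(-1)*conj(1) + 2*(0)*conj(1) + 2*(1)*conj(1) + 2*(-sqrt(3))*conj(1) + 6*(0)*conj(-1) + 6*(0)*conj(-1)]
      = (1/24)[(4) + (-4) + (2*sqrt(3)) + (-2) + (0) + (2) + (-2*sqrt(3)) + (0) + (0)] = 0/24 = 0
  <chi_6*chi_5, chi_3> = (1/24)[1*(4)*conj(1) + 1*(-4)*conj(1) + 2*(sqrt(3))*conj(-1) + 2*(-1)*conj(1) + 2*(0)*conj(-1) + 2*(1)*conj(1) + 2*(-sqrt(3))*conj(-1) + 6*(0)*conj(1) + 6*(0)*conj(-1)]
      = (1/24)[(4) + (-4) + (-2*sqrt(3)) + (-2) + (0) + (2) + (2*sqrt(3)) + (0) + (0)] = 0/24 = 0
  <chi_6*chi_5, chi_4> = (1/24)[1*(4)*conj(1) + 1*(-4)*conj(1) + 2*(sqrt(3))*conj(-1) + 2*(-1)*conj(1) + 2*(0)*conj(-1) + 2*(1)*conj(1) + 2*(-sqrt(3))*conj(-1) + 6*(0)*conj(-1) + 6*(0)*conj(1)]
      = (1/24)[(4) + (-4) + (-2*sqrt(3)) + (-2) + (0) + (2) + (2*sqrt(3)) + (0) + (0)] = 0/24 = 0
  <chi_6*chi_5, chi_5> = (1/24)[1*(4)*conj(2) + 1*(-4)*conj(-2) + 2*(sqrt(3))*conj(sqrt(3)) + 2*(-1)*conj(1) + 2*(0)*conj(0) + 2*(1)*conj(-1) + 2*(-sqrt(3))*conj(-sqrt(3)) + 6*(0)*conj(0) + 6*(0)*conj(0)]
      = (1/24)[(8) + (8) + (6) + (-2) + (0) + (-2) + (6) + (0) + (0)] = 24/24 = 1
  <chi_6*chi_5, chi_6> = (1/24)[1*(4)*conj(2) + 1*(-4)*conj(2) + 2*(sqrt(3))*conj(1) + 2*(-1)*conj(-1) + 2*(0)*conj(-2) + 2*(1)*conj(-1) + 2*(-sqrt(3))*conj(1) + 6*(0)*conj(0) + 6*(0)*conj(0)]
      = (1/24)[(8) + (-8) + (2*sqrt(3)) + (2) + (0) + (-2) + (-2*sqrt(3)) + (0) + (0)] = 0/24 = 0
  <chi_6*chi_5, chi_7> = (1/24)[1*(4)*conj(2) + 1*(-4)*conj(-2) + 2*(sqrt(3))*conj(0) + 2*(-1)*conj(-2) + 2*(0)*conj(0) + 2*(1)*conj(2) + 2*(-sqrt(3))*conj(0) + 6*(0)*conj(0) + 6*(0)*conj(0)]
      = (1/24)[(8) + (8) + (0) + (4) + (0) + (4) + (0) + (0) + (0)] = 24/24 = 1
  <chi_6*chi_5, chi_8> = (1/24)[1*(4)*conj(2) + 1*(-4)*conj(2) + 2*(sqrt(3))*conj(-1) + 2*(-1)*conj(-1) + 2*(0)*conj(2) + 2*(1)*conj(-1) + 2*(-sqrt(3))*conj(-1) + 6*(0)*conj(0) + 6*(0)*conj(0)]
      = (1/24)[(8) + (-8) + (-2*sqrt(3)) + (2) + (0) + (-2) + (2*sqrt(3)) + (0) + (0)] = 0/24 = 0
  <chi_6*chi_5, chi_9> = (1/24)[1*(4)*conj(2) + 1*(-4)*conj(-2) + 2*(sqrt(3))*conj(-sqrt(3)) + 2*(-1)*conj(1) + 2*(0)*conj(0) + 2*(1)*conj(-1) + 2*(-sqrt(3))*conj(sqrt(3)) + 6*(0)*conj(0) + 6*(0)*conj(0)]
      = (1/24)[(8) + (8) + (-6) + (-2) + (0) + (-2) + (-6) + (0) + (0)] = 0/24 = 0
Hence the multiplicities are chi_5: 1, chi_7: 1. Dimension check: dim(chi_6)*dim(chi_5) = 2*2 = 4 and sum (mult * dim) = 1*2 + 1*2 = 4.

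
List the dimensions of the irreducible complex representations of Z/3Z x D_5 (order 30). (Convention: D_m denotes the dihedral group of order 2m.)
Dimensions: 1, 1, 1, 1, 1, 1, 2, 2, 2, 2, 2, 2

Working: There are 12 irreducibles (= number of conjugacy classes). Their dimensions d_i satisfy sum d_i^2 = |G| = 30: 1 + 1 + 1 + 1 + 1 + 1 + 4 + 4 + 4 + 4 + 4 + 4 = 30. (For the product with Z/3Z: each of the 3 1-dim characters of Z/3Z tensors with each irrep of D_5, giving 3 copies of each D_5-dimension.)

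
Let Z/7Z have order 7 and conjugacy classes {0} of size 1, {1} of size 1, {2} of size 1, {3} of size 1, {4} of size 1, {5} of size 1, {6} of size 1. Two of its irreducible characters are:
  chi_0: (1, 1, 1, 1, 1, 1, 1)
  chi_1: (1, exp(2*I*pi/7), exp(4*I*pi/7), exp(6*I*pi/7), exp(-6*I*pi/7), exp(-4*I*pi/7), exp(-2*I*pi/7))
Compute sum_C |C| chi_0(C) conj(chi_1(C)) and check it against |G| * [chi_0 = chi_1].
Sum = 0; so <chi_0, chi_1> = 0 (distinct irreducibles are orthogonal).

Argument: Compute term by term over conjugacy classes (|C| * chi_0(C) * conj(chi_1(C))):
  1*(1)*conj(1) + 1*(1)*conj(exp(2*I*pi/7)) + 1*(1)*conj(exp(4*I*pi/7)) + 1*(1)*conj(exp(6*I*pi/7)) + 1*(1)*conj(exp(-6*I*pi/7)) + 1*(1)*conj(exp(-4*I*pi/7)) + 1*(1)*conj(exp(-2*I*pi/7))
  = (1) + (exp(-2*I*pi/7)) + (exp(-4*I*pi/7)) + (exp(-6*I*pi/7)) + (exp(6*I*pi/7)) + (exp(4*I*pi/7)) + (exp(2*I*pi/7))
  = 0.
(Exp terms are combined using exp(i*s)*conj(exp(i*t)) = exp(i*(s-t)), and sums of them are collapsed using the identity that for every m > 1 the m distinct m-th roots of unity sum to 0, e.g. 1 + exp(2*I*pi/3) + exp(-2*I*pi/3) = 0.)
Dividing by |G| = 7 gives 0/7 = 0, matching the row-orthogonality relation <chi_0, chi_1> = [chi_0 = chi_1].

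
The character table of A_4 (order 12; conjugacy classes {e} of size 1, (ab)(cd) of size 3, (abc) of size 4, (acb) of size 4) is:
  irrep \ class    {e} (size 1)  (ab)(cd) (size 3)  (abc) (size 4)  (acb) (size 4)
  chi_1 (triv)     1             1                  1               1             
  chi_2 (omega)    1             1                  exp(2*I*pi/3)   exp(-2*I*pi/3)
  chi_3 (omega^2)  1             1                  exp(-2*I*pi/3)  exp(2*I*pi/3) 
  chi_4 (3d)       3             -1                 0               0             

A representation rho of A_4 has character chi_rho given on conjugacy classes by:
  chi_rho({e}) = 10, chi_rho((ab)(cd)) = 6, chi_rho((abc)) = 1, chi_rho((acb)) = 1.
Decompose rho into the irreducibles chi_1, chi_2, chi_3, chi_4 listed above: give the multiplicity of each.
Multiplicities: chi_1: 3, chi_2: 2, chi_3: 2, chi_4: 1.

Derivation: Use <chi_rho, chi> = (1/|G|) sum_C |C| * chi_rho(C) * conj(chi(C)) with |G| = 12 for each irreducible chi in the table:
  <chi_rho, chi_1> = (1/12)[1*(10)*conj(1) + 3*(6)*conj(1) + 4*(1)*conj(1) + 4*(1)*conj(1)]
      = (1/12)[(10) + (18) + (4) + (4)] = 36/12 = 3
  <chi_rho, chi_2> = (1/12)[1*(10)*conj(1) + 3*(6)*conj(1) + 4*(1)*conj(exp(2*I*pi/3)) + 4*(1)*conj(exp(-2*I*pi/3))]
      = (1/12)[(10) + (18) + (8 + 12*exp(-2*I*pi/3) + 8*exp(2*I*pi/3)) + (8 + 8*exp(-2*I*pi/3) + 12*exp(2*I*pi/3))] = 24/12 = 2
  <chi_rho, chi_3> = (1/12)[1*(10)*conj(1) + 3*(6)*conj(1) + 4*(1)*conj(exp(-2*I*pi/3)) + 4*(1)*conj(exp(2*I*pi/3))]
      = (1/12)[(10) + (18) + (8 + 8*exp(-2*I*pi/3) + 12*exp(2*I*pi/3)) + (8 + 12*exp(-2*I*pi/3) + 8*exp(2*I*pi/3))] = 24/12 = 2
  <chi_rho, chi_4> = (1/12)[1*(10)*conj(3) + 3*(6)*conj(-1) + 4*(1)*conj(0) + 4*(1)*conj(0)]
      = (1/12)[(30) + (-18) + (0) + (0)] = 12/12 = 1
(Exp terms are combined using exp(i*s)*conj(exp(i*t)) = exp(i*(s-t)), and sums of them are collapsed using the identity that for every m > 1 the m distinct m-th roots of unity sum to 0, e.g. 1 + exp(2*I*pi/3) + exp(-2*I*pi/3) = 0.)
Dimension check: dim(rho) = sum (mult * dim) = 3*1 + 2*1 + 2*1 + 1*3 = 10 = chi_rho(e) = 10.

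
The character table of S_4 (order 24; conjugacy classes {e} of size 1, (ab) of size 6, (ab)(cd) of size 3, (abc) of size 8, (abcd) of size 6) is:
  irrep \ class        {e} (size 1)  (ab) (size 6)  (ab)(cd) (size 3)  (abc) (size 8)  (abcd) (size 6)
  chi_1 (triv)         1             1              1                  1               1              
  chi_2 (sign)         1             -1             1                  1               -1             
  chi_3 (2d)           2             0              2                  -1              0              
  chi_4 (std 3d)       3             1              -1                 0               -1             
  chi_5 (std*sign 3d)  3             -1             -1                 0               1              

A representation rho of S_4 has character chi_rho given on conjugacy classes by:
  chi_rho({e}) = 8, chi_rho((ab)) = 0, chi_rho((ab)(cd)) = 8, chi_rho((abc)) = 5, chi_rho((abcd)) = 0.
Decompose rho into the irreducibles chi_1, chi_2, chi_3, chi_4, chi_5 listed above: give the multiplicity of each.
Multiplicities: chi_1: 3, chi_2: 3, chi_3: 1, chi_4: 0, chi_5: 0.

Explanation: Use <chi_rho, chi> = (1/|G|) sum_C |C| * chi_rho(C) * conj(chi(C)) with |G| = 24 for each irreducible chi in the table:
  <chi_rho, chi_1> = (1/24)[1*(8)*conj(1) + 6*(0)*conj(1) + 3*(8)*conj(1) + 8*(5)*conj(1) + 6*(0)*conj(1)]
      = (1/24)[(8) + (0) + (24) + (40) + (0)] = 72/24 = 3
  <chi_rho, chi_2> = (1/24)[1*(8)*conj(1) + 6*(0)*conj(-1) + 3*(8)*conj(1) + 8*(5)*conj(1) + 6*(0)*conj(-1)]
      = (1/24)[(8) + (0) + (24) + (40) + (0)] = 72/24 = 3
  <chi_rho, chi_3> = (1/24)[1*(8)*conj(2) + 6*(0)*conj(0) + 3*(8)*conj(2) + 8*(5)*conj(-1) + 6*(0)*conj(0)]
      = (1/24)[(16) + (0) + (48) + (-40) + (0)] = 24/24 = 1
  <chi_rho, chi_4> = (1/24)[1*(8)*conj(3) + 6*(0)*conj(1) + 3*(8)*conj(-1) + 8*(5)*conj(0) + 6*(0)*conj(-1)]
      = (1/24)[(24) + (0) + (-24) + (0) + (0)] = 0/24 = 0
  <chi_rho, chi_5> = (1/24)[1*(8)*conj(3) + 6*(0)*conj(-1) + 3*(8)*conj(-1) + 8*(5)*conj(0) + 6*(0)*conj(1)]
      = (1/24)[(24) + (0) + (-24) + (0) + (0)] = 0/24 = 0
Dimension check: dim(rho) = sum (mult * dim) = 3*1 + 3*1 + 1*2 + 0*3 + 0*3 = 8 = chi_rho(e) = 8.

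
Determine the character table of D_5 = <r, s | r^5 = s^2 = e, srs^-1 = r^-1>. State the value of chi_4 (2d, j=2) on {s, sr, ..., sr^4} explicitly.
Conjugacy classes: {e} of size 1, {r^1, r^4} of size 2, {r^2, r^3} of size 2, {s, sr, ..., sr^4} of size 5.
Character table:
  irrep \ class              {e} (size 1)  {r^1, r^4} (size 2)  {r^2, r^3} (size 2)  {s, sr, ..., sr^4} (size 5)
  chi_1 (triv)               1             1                    1                    1                          
  chi_2 (sign: r->1, s->-1)  1             1                    1                    -1                         
  chi_3 (2d, j=1)            2             -1/2 + sqrt(5)/2     -sqrt(5)/2 - 1/2     0                          
  chi_4 (2d, j=2)            2             -sqrt(5)/2 - 1/2     -1/2 + sqrt(5)/2     0                          

Spot check: chi_4 (2d, j=2) on {s, sr, ..., sr^4} = 0.

Reasoning: D_5 has order 2*5 = 10 with 4 conjugacy classes, hence 4 irreducibles. Sum of squared dims 1 + 1 + 4 + 4 = 10 = |G|. Linear characters come from the abelianisation; the 2-dimensional irreps have character r^k -> 2*cos(2*pi*j*k/5), reflections -> 0.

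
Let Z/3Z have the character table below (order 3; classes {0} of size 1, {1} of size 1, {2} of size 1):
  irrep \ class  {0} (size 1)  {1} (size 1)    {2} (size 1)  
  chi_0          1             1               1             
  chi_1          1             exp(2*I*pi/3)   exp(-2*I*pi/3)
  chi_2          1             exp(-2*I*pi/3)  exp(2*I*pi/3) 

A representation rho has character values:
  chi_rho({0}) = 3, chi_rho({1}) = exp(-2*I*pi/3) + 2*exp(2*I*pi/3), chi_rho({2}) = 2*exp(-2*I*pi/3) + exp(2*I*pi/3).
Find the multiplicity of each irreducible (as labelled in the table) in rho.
Multiplicities: chi_0: 0, chi_1: 2, chi_2: 1.

Derivation: Use <chi_rho, chi> = (1/|G|) sum_C |C| * chi_rho(C) * conj(chi(C)) with |G| = 3 for each irreducible chi in the table:
  <chi_rho, chi_0> = (1/3)[1*(3)*conj(1) + 1*(exp(-2*I*pi/3) + 2*exp(2*I*pi/3))*conj(1) + 1*(2*exp(-2*I*pi/3) + exp(2*I*pi/3))*conj(1)]
      = (1/3)[(3) + (exp(-2*I*pi/3) + 2*exp(2*I*pi/3)) + (2*exp(-2*I*pi/3) + exp(2*I*pi/3))] = 0/3 = 0
  <chi_rho, chi_1> = (1/3)[1*(3)*conj(1) + 1*(exp(-2*I*pi/3) + 2*exp(2*I*pi/3))*conj(exp(2*I*pi/3)) + 1*(2*exp(-2*I*pi/3) + exp(2*I*pi/3))*conj(exp(-2*I*pi/3))]
      = (1/3)[(3) + (2 + exp(2*I*pi/3)) + (2 + exp(-2*I*pi/3))] = 6/3 = 2
  <chi_rho, chi_2> = (1/3)[1*(3)*conj(1) + 1*(exp(-2*I*pi/3) + 2*exp(2*I*pi/3))*conj(exp(-2*I*pi/3)) + 1*(2*exp(-2*I*pi/3) + exp(2*I*pi/3))*conj(exp(2*I*pi/3))]
      = (1/3)[(3) + (1 + 2*exp(-2*I*pi/3)) + (1 + 2*exp(2*I*pi/3))] = 3/3 = 1
(Exp terms are combined using exp(i*s)*conj(exp(i*t)) = exp(i*(s-t)), and sums of them are collapsed using the identity that for every m > 1 the m distinct m-th roots of unity sum to 0, e.g. 1 + exp(2*I*pi/3) + exp(-2*I*pi/3) = 0.)
Dimension check: dim(rho) = sum (mult * dim) = 0*1 + 2*1 + 1*1 = 3 = chi_rho(e) = 3.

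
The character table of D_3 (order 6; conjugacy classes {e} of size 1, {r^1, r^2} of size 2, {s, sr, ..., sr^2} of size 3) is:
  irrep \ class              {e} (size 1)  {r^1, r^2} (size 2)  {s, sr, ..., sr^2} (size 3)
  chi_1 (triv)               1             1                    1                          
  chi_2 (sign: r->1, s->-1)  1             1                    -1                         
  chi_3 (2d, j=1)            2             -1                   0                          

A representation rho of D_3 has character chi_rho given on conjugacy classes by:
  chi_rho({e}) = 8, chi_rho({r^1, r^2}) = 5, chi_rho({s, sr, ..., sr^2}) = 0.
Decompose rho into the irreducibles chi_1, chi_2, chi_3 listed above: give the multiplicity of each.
Multiplicities: chi_1: 3, chi_2: 3, chi_3: 1.

Derivation: Use <chi_rho, chi> = (1/|G|) sum_C |C| * chi_rho(C) * conj(chi(C)) with |G| = 6 for each irreducible chi in the table:
  <chi_rho, chi_1> = (1/6)[1*(8)*conj(1) + 2*(5)*conj(1) + 3*(0)*conj(1)]
      = (1/6)[(8) + (10) + (0)] = 18/6 = 3
  <chi_rho, chi_2> = (1/6)[1*(8)*conj(1) + 2*(5)*conj(1) + 3*(0)*conj(-1)]
      = (1/6)[(8) + (10) + (0)] = 18/6 = 3
  <chi_rho, chi_3> = (1/6)[1*(8)*conj(2) + 2*(5)*conj(-1) + 3*(0)*conj(0)]
      = (1/6)[(16) + (-10) + (0)] = 6/6 = 1
Dimension check: dim(rho) = sum (mult * dim) = 3*1 + 3*1 + 1*2 = 8 = chi_rho(e) = 8.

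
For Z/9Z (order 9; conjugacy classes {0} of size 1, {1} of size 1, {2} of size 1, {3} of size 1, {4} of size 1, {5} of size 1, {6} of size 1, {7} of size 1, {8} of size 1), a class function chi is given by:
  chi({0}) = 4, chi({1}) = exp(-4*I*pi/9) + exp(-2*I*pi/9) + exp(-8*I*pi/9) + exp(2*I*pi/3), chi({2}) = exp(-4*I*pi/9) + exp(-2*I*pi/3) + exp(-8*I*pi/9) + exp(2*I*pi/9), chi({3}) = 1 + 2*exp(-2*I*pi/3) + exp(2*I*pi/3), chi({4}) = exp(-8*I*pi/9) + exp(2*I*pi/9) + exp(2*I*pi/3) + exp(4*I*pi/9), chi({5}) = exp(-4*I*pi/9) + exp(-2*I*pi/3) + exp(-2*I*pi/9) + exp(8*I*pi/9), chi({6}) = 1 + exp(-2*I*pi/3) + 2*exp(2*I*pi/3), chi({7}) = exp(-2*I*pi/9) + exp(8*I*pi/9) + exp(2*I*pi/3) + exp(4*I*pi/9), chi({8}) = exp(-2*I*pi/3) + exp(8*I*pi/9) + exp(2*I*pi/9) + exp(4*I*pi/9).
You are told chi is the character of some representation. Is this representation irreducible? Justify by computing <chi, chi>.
Not irreducible (reducible): <chi, chi> = 4 > 1.

Proof sketch: <chi, chi> = (1/|G|) sum_C |C| * |chi(C)|^2 = (1/9)[1*|4|^2 + 1*|exp(-4*I*pi/9) + exp(-2*I*pi/9) + exp(-8*I*pi/9) + exp(2*I*pi/3)|^2 + 1*|exp(-4*I*pi/9) + exp(-2*I*pi/3) + exp(-8*I*pi/9) + exp(2*I*pi/9)|^2 + 1*|1 + 2*exp(-2*I*pi/3) + exp(2*I*pi/3)|^2 + 1*|exp(-8*I*pi/9) + exp(2*I*pi/9) + exp(2*I*pi/3) + exp(4*I*pi/9)|^2 + 1*|exp(-4*I*pi/9) + exp(-2*I*pi/3) + exp(-2*I*pi/9) + exp(8*I*pi/9)|^2 + 1*|1 + exp(-2*I*pi/3) + 2*exp(2*I*pi/3)|^2 + 1*|exp(-2*I*pi/9) + exp(8*I*pi/9) + exp(2*I*pi/3) + exp(4*I*pi/9)|^2 + 1*|exp(-2*I*pi/3) + exp(8*I*pi/9) + exp(2*I*pi/9) + exp(4*I*pi/9)|^2]
  = (1/9)[(16) + (4 + 2*exp(-4*I*pi/9) + exp(-2*I*pi/3) + 2*exp(-8*I*pi/9) + exp(-2*I*pi/9) + exp(2*I*pi/9) + 2*exp(8*I*pi/9) + exp(2*I*pi/3) + 2*exp(4*I*pi/9)) + (4 + 2*exp(-2*I*pi/9) + exp(-4*I*pi/9) + exp(-2*I*pi/3) + 2*exp(-8*I*pi/9) + 2*exp(8*I*pi/9) + exp(2*I*pi/3) + exp(4*I*pi/9) + 2*exp(2*I*pi/9)) + (1) + (4 + 2*exp(-4*I*pi/9) + 2*exp(-2*I*pi/9) + exp(-2*I*pi/3) + exp(-8*I*pi/9) + exp(8*I*pi/9) + exp(2*I*pi/3) + 2*exp(2*I*pi/9) + 2*exp(4*I*pi/9)) + (4 + 2*exp(-4*I*pi/9) + 2*exp(-2*I*pi/9) + exp(-2*I*pi/3) + exp(-8*I*pi/9) + exp(8*I*pi/9) + exp(2*I*pi/3) + 2*exp(2*I*pi/9) + 2*exp(4*I*pi/9)) + (1) + (4 + 2*exp(-2*I*pi/9) + exp(-4*I*pi/9) + exp(-2*I*pi/3) + 2*exp(-8*I*pi/9) + 2*exp(8*I*pi/9) + exp(2*I*pi/3) + exp(4*I*pi/9) + 2*exp(2*I*pi/9)) + (4 + 2*exp(-4*I*pi/9) + exp(-2*I*pi/3) + 2*exp(-8*I*pi/9) + exp(-2*I*pi/9) + exp(2*I*pi/9) + 2*exp(8*I*pi/9) + exp(2*I*pi/3) + 2*exp(4*I*pi/9))] = 36/9 = 4.
(Exp terms are combined using exp(i*s)*conj(exp(i*t)) = exp(i*(s-t)), and sums of them are collapsed using the identity that for every m > 1 the m distinct m-th roots of unity sum to 0, e.g. 1 + exp(2*I*pi/3) + exp(-2*I*pi/3) = 0.)
A character is irreducible iff <chi, chi> = 1, so this representation is reducible.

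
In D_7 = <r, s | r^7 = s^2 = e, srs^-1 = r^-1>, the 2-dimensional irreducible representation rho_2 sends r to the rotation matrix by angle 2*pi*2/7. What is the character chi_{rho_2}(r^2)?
chi_{rho_2}(r^2) = 2*cos(2*pi*2*2/7) = -2*cos(pi/7)

Why: rho_2(r^2) is rotation by angle 2*pi*2*2/7, whose trace is 2*cos(2*pi*2*2/7) = -2*cos(pi/7).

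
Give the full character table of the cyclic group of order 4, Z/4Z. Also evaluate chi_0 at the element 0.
Character table of Z/4Z (irreps indexed chi_0,...,chi_3 with chi_k(m) = zeta_4^(k*m), zeta_4 = exp(2*pi*i/4)):
  irrep \ class  {0} (size 1)  {1} (size 1)  {2} (size 1)  {3} (size 1)
  chi_0          1             1             1             1           
  chi_1          1             I             -1            -I          
  chi_2          1             -1            1             -1          
  chi_3          1             -I            -1            I           

Spot check: chi_0(0) = zeta_4^(0*0) = zeta_4^0 = 1.

Why: Z/4Z is abelian, so all 4 irreducible complex representations are 1-dimensional. They are given by chi_k(m) = zeta_4^(k*m) for k = 0,...,3. Row orthogonality: sum_m chi_k(m) conj(chi_l(m)) = 4 * [k = l].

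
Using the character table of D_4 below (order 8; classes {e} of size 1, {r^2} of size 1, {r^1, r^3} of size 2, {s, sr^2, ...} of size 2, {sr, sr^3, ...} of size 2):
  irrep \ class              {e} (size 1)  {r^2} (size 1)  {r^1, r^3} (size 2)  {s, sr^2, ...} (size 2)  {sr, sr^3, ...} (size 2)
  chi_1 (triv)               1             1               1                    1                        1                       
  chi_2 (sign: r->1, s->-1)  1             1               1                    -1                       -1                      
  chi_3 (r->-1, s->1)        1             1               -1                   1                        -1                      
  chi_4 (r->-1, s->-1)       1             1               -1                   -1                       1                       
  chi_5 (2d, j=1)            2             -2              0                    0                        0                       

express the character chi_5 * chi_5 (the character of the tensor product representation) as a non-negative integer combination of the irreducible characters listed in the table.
chi_5 tensor chi_5 = chi_1 + chi_2 + chi_3 + chi_4 (all other irreducibles have multiplicity 0).

Justification: The character of a tensor product is the pointwise product (chi_5 * chi_5)(C) = chi_5(C) * chi_5(C):
  {e}: (2)*(2), {r^2}: (-2)*(-2), {r^1, r^3}: (0)*(0), {s, sr^2, ...}: (0)*(0), {sr, sr^3, ...}: (0)*(0)
so (chi_5 * chi_5) takes values
  {e} -> 4, {r^2} -> 4, {r^1, r^3} -> 0, {s, sr^2, ...} -> 0, {sr, sr^3, ...} -> 0.
Now take the inner product of this character with each irreducible chi from the table, <chi_5*chi_5, chi> = (1/8) sum_C |C| (chi_5*chi_5)(C) conj(chi(C)):
  <chi_5*chi_5, chi_1> = (1/8)[1*(4)*conj(1) + 1*(4)*conj(1) + 2*(0)*conj(1) + 2*(0)*conj(1) + 2*(0)*conj(1)]
      = (1/8)[(4) + (4) + (0) + (0) + (0)] = 8/8 = 1
  <chi_5*chi_5, chi_2> = (1/8)[1*(4)*conj(1) + 1*(4)*conj(1) + 2*(0)*conj(1) + 2*(0)*conj(-1) + 2*(0)*conj(-1)]
      = (1/8)[(4) + (4) + (0) + (0) + (0)] = 8/8 = 1
  <chi_5*chi_5, chi_3> = (1/8)[1*(4)*conj(1) + 1*(4)*conj(1) + 2*(0)*conj(-1) + 2*(0)*conj(1) + 2*(0)*conj(-1)]
      = (1/8)[(4) + (4) + (0) + (0) + (0)] = 8/8 = 1
  <chi_5*chi_5, chi_4> = (1/8)[1*(4)*conj(1) + 1*(4)*conj(1) + 2*(0)*conj(-1) + 2*(0)*conj(-1) + 2*(0)*conj(1)]
      = (1/8)[(4) + (4) + (0) + (0) + (0)] = 8/8 = 1
  <chi_5*chi_5, chi_5> = (1/8)[1*(4)*conj(2) + 1*(4)*conj(-2) + 2*(0)*conj(0) + 2*(0)*conj(0) + 2*(0)*conj(0)]
      = (1/8)[(8) + (-8) + (0) + (0) + (0)] = 0/8 = 0
Hence the multiplicities are chi_1: 1, chi_2: 1, chi_3: 1, chi_4: 1. Dimension check: dim(chi_5)*dim(chi_5) = 2*2 = 4 and sum (mult * dim) = 1*1 + 1*1 + 1*1 + 1*1 = 4.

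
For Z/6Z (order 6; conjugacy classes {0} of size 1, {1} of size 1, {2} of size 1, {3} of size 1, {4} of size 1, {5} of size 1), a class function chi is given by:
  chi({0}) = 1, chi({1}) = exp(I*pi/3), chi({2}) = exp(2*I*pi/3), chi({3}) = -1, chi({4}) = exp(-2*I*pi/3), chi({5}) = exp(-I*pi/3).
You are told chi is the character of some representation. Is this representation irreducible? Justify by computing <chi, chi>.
Irreducible: <chi, chi> = 1.

<chi, chi> = (1/|G|) sum_C |C| * |chi(C)|^2 = (1/6)[1*|1|^2 + 1*|exp(I*pi/3)|^2 + 1*|exp(2*I*pi/3)|^2 + 1*|-1|^2 + 1*|exp(-2*I*pi/3)|^2 + 1*|exp(-I*pi/3)|^2]
  = (1/6)[(1) + (1) + (1) + (1) + (1) + (1)] = 6/6 = 1.
(Exp terms are combined using exp(i*s)*conj(exp(i*t)) = exp(i*(s-t)), and sums of them are collapsed using the identity that for every m > 1 the m distinct m-th roots of unity sum to 0, e.g. 1 + exp(2*I*pi/3) + exp(-2*I*pi/3) = 0.)
A character is irreducible iff <chi, chi> = 1, so this representation is irreducible.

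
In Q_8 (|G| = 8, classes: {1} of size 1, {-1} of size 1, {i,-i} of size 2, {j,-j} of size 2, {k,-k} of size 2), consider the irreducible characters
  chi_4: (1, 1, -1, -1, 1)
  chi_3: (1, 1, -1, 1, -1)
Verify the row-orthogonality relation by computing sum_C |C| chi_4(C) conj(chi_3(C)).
Sum = 0; so <chi_4, chi_3> = 0 (distinct irreducibles are orthogonal).

Explanation: Compute term by term over conjugacy classes (|C| * chi_4(C) * conj(chi_3(C))):
  1*(1)*conj(1) + 1*(1)*conj(1) + 2*(-1)*conj(-1) + 2*(-1)*conj(1) + 2*(1)*conj(-1)
  = (1) + (1) + (2) + (-2) + (-2)
  = 0.
Dividing by |G| = 8 gives 0/8 = 0, matching the row-orthogonality relation <chi_4, chi_3> = [chi_4 = chi_3].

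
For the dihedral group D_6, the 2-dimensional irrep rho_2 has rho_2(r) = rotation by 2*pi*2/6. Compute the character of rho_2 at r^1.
chi_{rho_2}(r^1) = 2*cos(2*pi*2*1/6) = -1

Working: rho_2(r^1) is rotation by angle 2*pi*2*1/6, whose trace is 2*cos(2*pi*2*1/6) = -1.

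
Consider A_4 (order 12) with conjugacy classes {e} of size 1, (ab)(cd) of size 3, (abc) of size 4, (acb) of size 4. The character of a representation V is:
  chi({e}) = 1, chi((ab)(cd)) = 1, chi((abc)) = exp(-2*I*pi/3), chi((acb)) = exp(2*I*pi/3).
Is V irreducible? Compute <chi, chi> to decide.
Irreducible: <chi, chi> = 1.

Argument: <chi, chi> = (1/|G|) sum_C |C| * |chi(C)|^2 = (1/12)[1*|1|^2 + 3*|1|^2 + 4*|exp(-2*I*pi/3)|^2 + 4*|exp(2*I*pi/3)|^2]
  = (1/12)[(1) + (3) + (4) + (4)] = 12/12 = 1.
(Exp terms are combined using exp(i*s)*conj(exp(i*t)) = exp(i*(s-t)), and sums of them are collapsed using the identity that for every m > 1 the m distinct m-th roots of unity sum to 0, e.g. 1 + exp(2*I*pi/3) + exp(-2*I*pi/3) = 0.)
A character is irreducible iff <chi, chi> = 1, so this representation is irreducible.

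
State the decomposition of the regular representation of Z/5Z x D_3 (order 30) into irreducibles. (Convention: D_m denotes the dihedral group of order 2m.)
Each irreducible V_i of dimension d_i appears with multiplicity d_i, i.e. rho_reg = (direct sum over all irreducibles V_i) d_i V_i. The irreducible dimensions for Z/5Z x D_3 are 1, 1, 1, 1, 1, 1, 1, 1, 1, 1, 2, 2, 2, 2, 2: 10 irreducibles of dimension 1, each with multiplicity 1; 5 irreducibles of dimension 2, each with multiplicity 2. Total dimension 10*1*1 + 5*2*2 = 30 = |G|.

Details: General theorem: in the regular representation of a finite group G, each irreducible appears with multiplicity equal to its dimension. Check: dim(rho_reg) = sum d_i^2 = 1 + 1 + 1 + 1 + 1 + 1 + 1 + 1 + 1 + 1 + 4 + 4 + 4 + 4 + 4 = 30 = |G|.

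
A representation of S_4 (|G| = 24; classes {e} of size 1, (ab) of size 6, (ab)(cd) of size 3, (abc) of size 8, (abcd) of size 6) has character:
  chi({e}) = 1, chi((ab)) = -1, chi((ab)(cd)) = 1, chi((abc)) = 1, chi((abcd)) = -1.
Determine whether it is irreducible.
Irreducible: <chi, chi> = 1.

Working: <chi, chi> = (1/|G|) sum_C |C| * |chi(C)|^2 = (1/24)[1*|1|^2 + 6*|-1|^2 + 3*|1|^2 + 8*|1|^2 + 6*|-1|^2]
  = (1/24)[(1) + (6) + (3) + (8) + (6)] = 24/24 = 1.
A character is irreducible iff <chi, chi> = 1, so this representation is irreducible.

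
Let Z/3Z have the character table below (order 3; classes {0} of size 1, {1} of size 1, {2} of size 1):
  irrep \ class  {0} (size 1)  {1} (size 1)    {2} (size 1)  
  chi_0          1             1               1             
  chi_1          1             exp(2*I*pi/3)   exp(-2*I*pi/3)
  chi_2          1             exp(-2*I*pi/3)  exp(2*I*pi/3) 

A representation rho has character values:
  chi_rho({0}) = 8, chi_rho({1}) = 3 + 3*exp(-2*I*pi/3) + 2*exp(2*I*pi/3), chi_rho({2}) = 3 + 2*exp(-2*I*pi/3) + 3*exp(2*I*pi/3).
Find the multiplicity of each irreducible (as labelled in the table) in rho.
Multiplicities: chi_0: 3, chi_1: 2, chi_2: 3.

Details: Use <chi_rho, chi> = (1/|G|) sum_C |C| * chi_rho(C) * conj(chi(C)) with |G| = 3 for each irreducible chi in the table:
  <chi_rho, chi_0> = (1/3)[1*(8)*conj(1) + 1*(3 + 3*exp(-2*I*pi/3) + 2*exp(2*I*pi/3))*conj(1) + 1*(3 + 2*exp(-2*I*pi/3) + 3*exp(2*I*pi/3))*conj(1)]
      = (1/3)[(8) + (3 + 3*exp(-2*I*pi/3) + 2*exp(2*I*pi/3)) + (3 + 2*exp(-2*I*pi/3) + 3*exp(2*I*pi/3))] = 9/3 = 3
  <chi_rho, chi_1> = (1/3)[1*(8)*conj(1) + 1*(3 + 3*exp(-2*I*pi/3) + 2*exp(2*I*pi/3))*conj(exp(2*I*pi/3)) + 1*(3 + 2*exp(-2*I*pi/3) + 3*exp(2*I*pi/3))*conj(exp(-2*I*pi/3))]
      = (1/3)[(8) + (-1) + (-1)] = 6/3 = 2
  <chi_rho, chi_2> = (1/3)[1*(8)*conj(1) + 1*(3 + 3*exp(-2*I*pi/3) + 2*exp(2*I*pi/3))*conj(exp(-2*I*pi/3)) + 1*(3 + 2*exp(-2*I*pi/3) + 3*exp(2*I*pi/3))*conj(exp(2*I*pi/3))]
      = (1/3)[(8) + (3 + 2*exp(-2*I*pi/3) + 3*exp(2*I*pi/3)) + (3 + 3*exp(-2*I*pi/3) + 2*exp(2*I*pi/3))] = 9/3 = 3
(Exp terms are combined using exp(i*s)*conj(exp(i*t)) = exp(i*(s-t)), and sums of them are collapsed using the identity that for every m > 1 the m distinct m-th roots of unity sum to 0, e.g. 1 + exp(2*I*pi/3) + exp(-2*I*pi/3) = 0.)
Dimension check: dim(rho) = sum (mult * dim) = 3*1 + 2*1 + 3*1 = 8 = chi_rho(e) = 8.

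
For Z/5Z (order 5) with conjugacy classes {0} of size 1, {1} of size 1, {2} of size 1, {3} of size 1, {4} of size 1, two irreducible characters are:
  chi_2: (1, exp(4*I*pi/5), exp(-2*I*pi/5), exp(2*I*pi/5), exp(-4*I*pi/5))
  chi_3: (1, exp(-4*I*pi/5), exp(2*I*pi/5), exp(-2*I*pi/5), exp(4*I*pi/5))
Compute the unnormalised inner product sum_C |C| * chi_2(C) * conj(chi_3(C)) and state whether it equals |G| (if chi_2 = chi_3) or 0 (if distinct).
Sum = 0; so <chi_2, chi_3> = 0 (distinct irreducibles are orthogonal).

Details: Compute term by term over conjugacy classes (|C| * chi_2(C) * conj(chi_3(C))):
  1*(1)*conj(1) + 1*(exp(4*I*pi/5))*conj(exp(-4*I*pi/5)) + 1*(exp(-2*I*pi/5))*conj(exp(2*I*pi/5)) + 1*(exp(2*I*pi/5))*conj(exp(-2*I*pi/5)) + 1*(exp(-4*I*pi/5))*conj(exp(4*I*pi/5))
  = (1) + (exp(-2*I*pi/5)) + (exp(-4*I*pi/5)) + (exp(4*I*pi/5)) + (exp(2*I*pi/5))
  = 0.
(Exp terms are combined using exp(i*s)*conj(exp(i*t)) = exp(i*(s-t)), and sums of them are collapsed using the identity that for every m > 1 the m distinct m-th roots of unity sum to 0, e.g. 1 + exp(2*I*pi/3) + exp(-2*I*pi/3) = 0.)
Dividing by |G| = 5 gives 0/5 = 0, matching the row-orthogonality relation <chi_2, chi_3> = [chi_2 = chi_3].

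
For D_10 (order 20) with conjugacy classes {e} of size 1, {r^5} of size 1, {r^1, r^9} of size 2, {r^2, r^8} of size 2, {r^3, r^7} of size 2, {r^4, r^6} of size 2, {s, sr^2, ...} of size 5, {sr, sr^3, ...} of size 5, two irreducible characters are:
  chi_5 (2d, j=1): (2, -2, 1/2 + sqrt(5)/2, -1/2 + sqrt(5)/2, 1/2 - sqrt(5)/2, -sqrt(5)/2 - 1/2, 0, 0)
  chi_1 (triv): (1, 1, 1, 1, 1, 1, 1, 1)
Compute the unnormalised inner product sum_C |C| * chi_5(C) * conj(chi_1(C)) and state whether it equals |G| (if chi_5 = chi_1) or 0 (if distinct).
Sum = 0; so <chi_5, chi_1> = 0 (distinct irreducibles are orthogonal).

Proof sketch: Compute term by term over conjugacy classes (|C| * chi_5(C) * conj(chi_1(C))):
  1*(2)*conj(1) + 1*(-2)*conj(1) + 2*(1/2 + sqrt(5)/2)*conj(1) + 2*(-1/2 + sqrt(5)/2)*conj(1) + 2*(1/2 - sqrt(5)/2)*conj(1) + 2*(-sqrt(5)/2 - 1/2)*conj(1) + 5*(0)*conj(1) + 5*(0)*conj(1)
  = (2) + (-2) + (1 + sqrt(5)) + (-1 + sqrt(5)) + (1 - sqrt(5)) + (-sqrt(5) - 1) + (0) + (0)
  = 0.
Dividing by |G| = 20 gives 0/20 = 0, matching the row-orthogonality relation <chi_5, chi_1> = [chi_5 = chi_1].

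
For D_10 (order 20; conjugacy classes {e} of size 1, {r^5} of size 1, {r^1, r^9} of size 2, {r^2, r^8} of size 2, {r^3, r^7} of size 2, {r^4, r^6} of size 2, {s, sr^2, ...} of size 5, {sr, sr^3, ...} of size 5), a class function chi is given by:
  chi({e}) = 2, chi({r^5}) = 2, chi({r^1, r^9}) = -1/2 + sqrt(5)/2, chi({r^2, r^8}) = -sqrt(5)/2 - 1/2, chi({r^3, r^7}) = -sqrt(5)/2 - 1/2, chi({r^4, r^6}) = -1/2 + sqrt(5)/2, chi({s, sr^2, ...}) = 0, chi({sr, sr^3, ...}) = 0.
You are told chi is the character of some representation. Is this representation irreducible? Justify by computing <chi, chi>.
Irreducible: <chi, chi> = 1.

Details: <chi, chi> = (1/|G|) sum_C |C| * |chi(C)|^2 = (1/20)[1*|2|^2 + 1*|2|^2 + 2*|-1/2 + sqrt(5)/2|^2 + 2*|-sqrt(5)/2 - 1/2|^2 + 2*|-sqrt(5)/2 - 1/2|^2 + 2*|-1/2 + sqrt(5)/2|^2 + 5*|0|^2 + 5*|0|^2]
  = (1/20)[(4) + (4) + (3 - sqrt(5)) + (sqrt(5) + 3) + (sqrt(5) + 3) + (3 - sqrt(5)) + (0) + (0)] = 20/20 = 1.
A character is irreducible iff <chi, chi> = 1, so this representation is irreducible.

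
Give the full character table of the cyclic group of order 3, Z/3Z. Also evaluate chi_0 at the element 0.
Character table of Z/3Z (irreps indexed chi_0,...,chi_2 with chi_k(m) = zeta_3^(k*m), zeta_3 = exp(2*pi*i/3)):
  irrep \ class  {0} (size 1)  {1} (size 1)    {2} (size 1)  
  chi_0          1             1               1             
  chi_1          1             exp(2*I*pi/3)   exp(-2*I*pi/3)
  chi_2          1             exp(-2*I*pi/3)  exp(2*I*pi/3) 

Spot check: chi_0(0) = zeta_3^(0*0) = zeta_3^0 = 1.

Z/3Z is abelian, so all 3 irreducible complex representations are 1-dimensional. They are given by chi_k(m) = zeta_3^(k*m) for k = 0,...,2. Row orthogonality: sum_m chi_k(m) conj(chi_l(m)) = 3 * [k = l].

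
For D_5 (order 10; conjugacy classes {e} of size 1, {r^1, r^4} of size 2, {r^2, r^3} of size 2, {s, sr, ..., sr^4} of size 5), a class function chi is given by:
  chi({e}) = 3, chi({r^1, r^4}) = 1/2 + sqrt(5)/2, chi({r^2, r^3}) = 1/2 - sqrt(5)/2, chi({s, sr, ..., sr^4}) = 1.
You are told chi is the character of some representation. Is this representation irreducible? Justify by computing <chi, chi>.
Not irreducible (reducible): <chi, chi> = 2 > 1.

Why: <chi, chi> = (1/|G|) sum_C |C| * |chi(C)|^2 = (1/10)[1*|3|^2 + 2*|1/2 + sqrt(5)/2|^2 + 2*|1/2 - sqrt(5)/2|^2 + 5*|1|^2]
  = (1/10)[(9) + (sqrt(5) + 3) + (3 - sqrt(5)) + (5)] = 20/10 = 2.
A character is irreducible iff <chi, chi> = 1, so this representation is reducible.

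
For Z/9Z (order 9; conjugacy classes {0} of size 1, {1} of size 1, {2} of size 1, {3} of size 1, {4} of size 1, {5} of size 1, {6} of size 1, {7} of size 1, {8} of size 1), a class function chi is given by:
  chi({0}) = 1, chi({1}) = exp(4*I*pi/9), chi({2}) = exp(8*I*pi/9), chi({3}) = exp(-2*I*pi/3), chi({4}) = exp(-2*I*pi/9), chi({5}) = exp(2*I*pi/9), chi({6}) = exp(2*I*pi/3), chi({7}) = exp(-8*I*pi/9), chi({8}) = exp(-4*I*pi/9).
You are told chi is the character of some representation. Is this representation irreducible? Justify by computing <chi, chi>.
Irreducible: <chi, chi> = 1.

Argument: <chi, chi> = (1/|G|) sum_C |C| * |chi(C)|^2 = (1/9)[1*|1|^2 + 1*|exp(4*I*pi/9)|^2 + 1*|exp(8*I*pi/9)|^2 + 1*|exp(-2*I*pi/3)|^2 + 1*|exp(-2*I*pi/9)|^2 + 1*|exp(2*I*pi/9)|^2 + 1*|exp(2*I*pi/3)|^2 + 1*|exp(-8*I*pi/9)|^2 + 1*|exp(-4*I*pi/9)|^2]
  = (1/9)[(1) + (1) + (1) + (1) + (1) + (1) + (1) + (1) + (1)] = 9/9 = 1.
(Exp terms are combined using exp(i*s)*conj(exp(i*t)) = exp(i*(s-t)), and sums of them are collapsed using the identity that for every m > 1 the m distinct m-th roots of unity sum to 0, e.g. 1 + exp(2*I*pi/3) + exp(-2*I*pi/3) = 0.)
A character is irreducible iff <chi, chi> = 1, so this representation is irreducible.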